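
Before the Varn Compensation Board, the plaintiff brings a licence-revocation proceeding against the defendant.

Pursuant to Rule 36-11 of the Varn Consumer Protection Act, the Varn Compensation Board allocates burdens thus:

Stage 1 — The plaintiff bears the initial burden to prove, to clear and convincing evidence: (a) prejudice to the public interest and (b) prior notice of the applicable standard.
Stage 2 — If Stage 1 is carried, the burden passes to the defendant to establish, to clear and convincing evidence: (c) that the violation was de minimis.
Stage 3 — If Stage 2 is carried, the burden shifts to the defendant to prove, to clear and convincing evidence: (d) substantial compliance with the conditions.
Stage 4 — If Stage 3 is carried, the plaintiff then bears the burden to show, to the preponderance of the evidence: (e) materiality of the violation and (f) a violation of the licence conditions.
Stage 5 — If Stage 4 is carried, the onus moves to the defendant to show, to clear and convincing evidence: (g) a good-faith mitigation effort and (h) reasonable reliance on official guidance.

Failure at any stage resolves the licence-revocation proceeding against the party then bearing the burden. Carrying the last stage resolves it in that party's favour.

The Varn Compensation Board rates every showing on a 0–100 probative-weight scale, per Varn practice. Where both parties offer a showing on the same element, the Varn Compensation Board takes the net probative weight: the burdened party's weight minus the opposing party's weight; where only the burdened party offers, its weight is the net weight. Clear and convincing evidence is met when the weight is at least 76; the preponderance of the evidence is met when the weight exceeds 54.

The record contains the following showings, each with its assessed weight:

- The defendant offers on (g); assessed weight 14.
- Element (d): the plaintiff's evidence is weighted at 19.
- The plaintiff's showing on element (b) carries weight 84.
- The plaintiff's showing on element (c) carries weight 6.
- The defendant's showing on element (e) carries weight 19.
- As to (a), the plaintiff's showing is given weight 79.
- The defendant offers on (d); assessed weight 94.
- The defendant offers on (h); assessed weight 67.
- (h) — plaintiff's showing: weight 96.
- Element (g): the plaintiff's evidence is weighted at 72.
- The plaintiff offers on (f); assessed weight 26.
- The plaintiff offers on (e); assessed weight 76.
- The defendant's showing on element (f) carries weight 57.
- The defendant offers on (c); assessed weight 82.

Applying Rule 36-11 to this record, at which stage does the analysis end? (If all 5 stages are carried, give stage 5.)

stage 3

Stage 1 — burden on plaintiff; standard: clear and convincing evidence (weight is at least 76).
    (a): 79 ≥ 76 [met]
    (b): 84 ≥ 76 [met]
  Stage 1 carried; the burden shifts to the defendant.
Stage 2 — burden on defendant; standard: clear and convincing evidence (weight is at least 76).
    (c): 82 − 6 = 76 ≥ 76 [met]
  All elements met. The defendant retains the burden for Stage 3.
Stage 3 — burden on defendant; standard: clear and convincing evidence (weight is at least 76).
    (d): 94 − 19 = 75 < 76 [not met]
  The defendant does not carry Stage 3.
So the plaintiff prevails.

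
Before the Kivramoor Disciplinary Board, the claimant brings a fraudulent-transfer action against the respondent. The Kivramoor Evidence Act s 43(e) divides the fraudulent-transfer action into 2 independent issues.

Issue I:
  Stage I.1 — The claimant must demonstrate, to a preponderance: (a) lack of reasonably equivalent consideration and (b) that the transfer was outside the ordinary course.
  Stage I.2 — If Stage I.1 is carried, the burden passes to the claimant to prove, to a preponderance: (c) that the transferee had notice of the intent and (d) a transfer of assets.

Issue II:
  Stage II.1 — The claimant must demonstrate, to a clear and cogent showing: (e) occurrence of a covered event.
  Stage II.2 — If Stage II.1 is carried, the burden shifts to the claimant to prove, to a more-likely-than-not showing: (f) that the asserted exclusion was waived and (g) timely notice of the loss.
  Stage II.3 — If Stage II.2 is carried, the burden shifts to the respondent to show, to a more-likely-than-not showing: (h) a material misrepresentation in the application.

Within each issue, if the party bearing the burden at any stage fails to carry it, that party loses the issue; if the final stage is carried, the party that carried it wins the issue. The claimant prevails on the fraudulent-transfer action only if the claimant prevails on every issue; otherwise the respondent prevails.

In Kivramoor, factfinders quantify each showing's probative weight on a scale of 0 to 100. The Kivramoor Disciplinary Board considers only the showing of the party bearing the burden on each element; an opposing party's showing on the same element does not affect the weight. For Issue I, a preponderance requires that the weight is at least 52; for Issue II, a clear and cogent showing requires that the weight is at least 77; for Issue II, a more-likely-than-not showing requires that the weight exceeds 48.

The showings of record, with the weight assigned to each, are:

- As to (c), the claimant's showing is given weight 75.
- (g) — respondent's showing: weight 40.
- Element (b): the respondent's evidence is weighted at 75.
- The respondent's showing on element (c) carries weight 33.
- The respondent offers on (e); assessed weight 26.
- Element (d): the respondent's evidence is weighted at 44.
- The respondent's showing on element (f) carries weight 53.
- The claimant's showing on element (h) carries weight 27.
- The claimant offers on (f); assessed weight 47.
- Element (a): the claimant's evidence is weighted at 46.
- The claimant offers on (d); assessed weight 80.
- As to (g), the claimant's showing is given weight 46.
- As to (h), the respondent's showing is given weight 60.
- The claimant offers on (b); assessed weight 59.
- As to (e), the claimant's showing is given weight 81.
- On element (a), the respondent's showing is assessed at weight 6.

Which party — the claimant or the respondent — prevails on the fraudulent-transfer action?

— Issue I —
Stage I.1 (claimant, a preponderance, weight is at least 52): (a) 46 (respondent's 6 disregarded) < 52 — fails; (b) 59 (respondent's 75 disregarded) ≥ 52 — meets.
  The claimant does not carry Stage I.1.
So the respondent prevails on this issue.
— Issue II —
Stage II.1 — burden on claimant; standard: a clear and cogent showing (weight is at least 77).
    (e): 81 (respondent's 26 disregarded) ≥ 77 [met]
  Stage II.1 is satisfied; the claimant continues to bear the burden.
Stage II.2 — burden on claimant; standard: a more-likely-than-not showing (weight exceeds 48).
    (f): 47 (respondent's 53 disregarded) ≤ 48 [not met]
    (g): 46 (respondent's 40 disregarded) ≤ 48 [not met]
  The claimant does not carry Stage II.2.
The respondent prevails on this issue.
Per-issue: Issue I → respondent; Issue II → respondent. The claimant must prevail on every issue; overall, the respondent prevails.

respondent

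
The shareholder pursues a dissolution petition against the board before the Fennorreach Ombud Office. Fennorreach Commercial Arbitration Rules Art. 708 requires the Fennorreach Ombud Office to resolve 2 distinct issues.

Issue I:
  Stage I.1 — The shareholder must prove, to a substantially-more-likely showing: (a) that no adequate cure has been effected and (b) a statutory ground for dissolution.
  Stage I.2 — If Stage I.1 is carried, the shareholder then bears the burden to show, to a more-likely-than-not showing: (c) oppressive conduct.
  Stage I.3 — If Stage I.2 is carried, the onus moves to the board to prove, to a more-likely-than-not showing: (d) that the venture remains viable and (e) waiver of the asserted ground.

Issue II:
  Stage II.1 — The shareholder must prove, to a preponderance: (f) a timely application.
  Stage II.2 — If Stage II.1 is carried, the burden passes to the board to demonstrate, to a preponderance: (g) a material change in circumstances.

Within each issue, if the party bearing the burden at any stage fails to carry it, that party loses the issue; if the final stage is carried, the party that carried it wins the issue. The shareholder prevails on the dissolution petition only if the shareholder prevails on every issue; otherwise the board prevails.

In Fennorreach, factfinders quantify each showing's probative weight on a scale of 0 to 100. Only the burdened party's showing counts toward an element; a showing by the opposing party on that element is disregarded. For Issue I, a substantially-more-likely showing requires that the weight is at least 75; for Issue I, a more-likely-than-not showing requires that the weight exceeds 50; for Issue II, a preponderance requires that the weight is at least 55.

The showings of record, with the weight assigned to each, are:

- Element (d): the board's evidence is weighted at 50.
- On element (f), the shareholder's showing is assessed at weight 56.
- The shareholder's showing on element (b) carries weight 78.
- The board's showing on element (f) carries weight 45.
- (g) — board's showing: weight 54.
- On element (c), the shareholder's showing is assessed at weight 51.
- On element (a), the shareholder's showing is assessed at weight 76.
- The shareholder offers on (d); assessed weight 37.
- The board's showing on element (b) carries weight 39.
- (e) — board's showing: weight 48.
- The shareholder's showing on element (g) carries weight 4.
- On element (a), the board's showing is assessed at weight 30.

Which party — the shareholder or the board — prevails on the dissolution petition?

— Issue I —
At Stage I.1 the shareholder must meet a substantially-more-likely showing (weight is at least 75): on (a) the weight is 76 (the board's 30 is given no effect), ≥ 75, so (a) meets the standard; on (b) the weight is 78 (the board's 39 is given no effect), ≥ 75, so (b) meets the standard.
  Stage I.1 is satisfied; the shareholder continues to bear the burden.
At Stage I.2 the shareholder must meet a more-likely-than-not showing (weight exceeds 50): on (c) the weight is 51, which does exceed 50, so (c) meets the standard.
  The shareholder carries Stage I.2; the board now bears the burden.
At Stage I.3 the board must meet a more-likely-than-not showing (weight exceeds 50): on (d) the weight is 50 (the shareholder's 37 is given no effect), ≤ 50, so (d) does not meet the standard; on (e) the weight is 48, which does not exceed 50, so (e) does not meet the standard.
  Not every element is met, so the board fails to carry Stage I.3.
So the shareholder prevails on this issue.
— Issue II —
Stage II.1 (shareholder, a preponderance, weight is at least 55): (f) 56 (board's 45 disregarded) ≥ 55 — meets.
  The shareholder carries Stage II.1; the board now bears the burden.
Stage II.2 (board, a preponderance, weight is at least 55): (g) 54 (shareholder's 4 disregarded) < 55 — fails.
  Not every element is met, so the board fails to carry Stage II.2.
The shareholder prevails on this issue.
Per-issue: Issue I → shareholder; Issue II → shareholder. The shareholder must prevail on every issue; overall, the shareholder prevails.

shareholder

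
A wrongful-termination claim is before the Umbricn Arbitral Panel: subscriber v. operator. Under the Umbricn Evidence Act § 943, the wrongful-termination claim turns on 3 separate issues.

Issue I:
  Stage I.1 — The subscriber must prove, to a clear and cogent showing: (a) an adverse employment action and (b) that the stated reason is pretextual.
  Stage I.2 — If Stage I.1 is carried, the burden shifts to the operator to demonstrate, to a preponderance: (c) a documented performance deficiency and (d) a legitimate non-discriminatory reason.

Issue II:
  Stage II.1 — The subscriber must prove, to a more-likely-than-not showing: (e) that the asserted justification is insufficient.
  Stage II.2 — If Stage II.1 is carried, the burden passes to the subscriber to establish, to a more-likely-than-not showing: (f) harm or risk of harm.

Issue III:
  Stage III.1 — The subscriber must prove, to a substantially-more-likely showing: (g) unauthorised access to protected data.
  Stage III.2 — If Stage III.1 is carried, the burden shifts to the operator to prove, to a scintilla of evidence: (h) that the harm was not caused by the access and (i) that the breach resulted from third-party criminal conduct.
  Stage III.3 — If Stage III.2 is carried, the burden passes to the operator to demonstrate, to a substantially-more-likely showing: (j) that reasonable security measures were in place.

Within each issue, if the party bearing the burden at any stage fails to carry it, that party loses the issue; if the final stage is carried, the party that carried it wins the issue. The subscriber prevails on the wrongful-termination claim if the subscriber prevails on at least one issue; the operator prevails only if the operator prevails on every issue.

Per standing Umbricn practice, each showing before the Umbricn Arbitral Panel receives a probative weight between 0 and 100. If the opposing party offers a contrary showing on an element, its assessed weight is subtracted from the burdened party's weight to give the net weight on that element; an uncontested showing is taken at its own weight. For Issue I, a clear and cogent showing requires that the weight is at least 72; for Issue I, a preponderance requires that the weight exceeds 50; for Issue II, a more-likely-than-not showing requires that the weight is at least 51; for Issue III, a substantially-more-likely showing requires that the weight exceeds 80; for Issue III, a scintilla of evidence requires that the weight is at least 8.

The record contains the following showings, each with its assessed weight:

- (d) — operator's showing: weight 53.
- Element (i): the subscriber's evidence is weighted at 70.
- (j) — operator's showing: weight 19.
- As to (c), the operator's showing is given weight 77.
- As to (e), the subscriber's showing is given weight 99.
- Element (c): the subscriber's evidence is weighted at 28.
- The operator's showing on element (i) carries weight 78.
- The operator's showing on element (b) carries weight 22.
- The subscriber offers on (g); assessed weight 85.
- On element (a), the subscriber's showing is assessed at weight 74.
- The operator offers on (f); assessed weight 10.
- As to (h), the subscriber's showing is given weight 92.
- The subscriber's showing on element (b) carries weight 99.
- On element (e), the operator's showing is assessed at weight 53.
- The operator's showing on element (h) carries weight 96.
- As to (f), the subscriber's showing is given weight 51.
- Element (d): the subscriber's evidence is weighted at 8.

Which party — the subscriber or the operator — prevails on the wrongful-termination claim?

— Issue I —
Stage I.1 — burden on subscriber; standard: a clear and cogent showing (weight is at least 72).
    (a): 74 ≥ 72 [met]
    (b): 99 − 22 = 77 ≥ 72 [met]
  The subscriber carries Stage I.1; the operator now bears the burden.
Stage I.2 — burden on operator; standard: a preponderance (weight exceeds 50).
    (c): 77 − 28 = 49 ≤ 50 [not met]
    (d): 53 − 8 = 45 ≤ 50 [not met]
  The operator does not carry Stage I.2.
The analysis ends at Stage I.2; the subscriber prevails on this issue.
— Issue II —
Stage II.1 — burden on subscriber; standard: a more-likely-than-not showing (weight is at least 51).
    (e): 99 − 53 = 46 < 51 [not met]
  The subscriber does not carry Stage II.1.
The analysis ends at Stage II.1; the operator prevails on this issue.
— Issue III —
At Stage III.1 the subscriber must meet a substantially-more-likely showing (weight exceeds 80): on (g) the weight is 85, which does exceed 80, so (g) meets the standard.
  The subscriber carries Stage III.1; the operator now bears the burden.
At Stage III.2 the operator must meet a scintilla of evidence (weight is at least 8): on (h) the weight is 96 less the opposing 92 gives net 4, < 8, so (h) does not meet the standard; on (i) the weight is 78 less the opposing 70 gives net 8, which does reach 8, so (i) meets the standard.
  Not every element is met, so the operator fails to carry Stage III.2.
The analysis ends at Stage III.2; the subscriber prevails on this issue.
Per-issue: Issue I → subscriber; Issue II → operator; Issue III → subscriber. The subscriber must prevail on at least one issue; overall, the subscriber prevails.

subscriber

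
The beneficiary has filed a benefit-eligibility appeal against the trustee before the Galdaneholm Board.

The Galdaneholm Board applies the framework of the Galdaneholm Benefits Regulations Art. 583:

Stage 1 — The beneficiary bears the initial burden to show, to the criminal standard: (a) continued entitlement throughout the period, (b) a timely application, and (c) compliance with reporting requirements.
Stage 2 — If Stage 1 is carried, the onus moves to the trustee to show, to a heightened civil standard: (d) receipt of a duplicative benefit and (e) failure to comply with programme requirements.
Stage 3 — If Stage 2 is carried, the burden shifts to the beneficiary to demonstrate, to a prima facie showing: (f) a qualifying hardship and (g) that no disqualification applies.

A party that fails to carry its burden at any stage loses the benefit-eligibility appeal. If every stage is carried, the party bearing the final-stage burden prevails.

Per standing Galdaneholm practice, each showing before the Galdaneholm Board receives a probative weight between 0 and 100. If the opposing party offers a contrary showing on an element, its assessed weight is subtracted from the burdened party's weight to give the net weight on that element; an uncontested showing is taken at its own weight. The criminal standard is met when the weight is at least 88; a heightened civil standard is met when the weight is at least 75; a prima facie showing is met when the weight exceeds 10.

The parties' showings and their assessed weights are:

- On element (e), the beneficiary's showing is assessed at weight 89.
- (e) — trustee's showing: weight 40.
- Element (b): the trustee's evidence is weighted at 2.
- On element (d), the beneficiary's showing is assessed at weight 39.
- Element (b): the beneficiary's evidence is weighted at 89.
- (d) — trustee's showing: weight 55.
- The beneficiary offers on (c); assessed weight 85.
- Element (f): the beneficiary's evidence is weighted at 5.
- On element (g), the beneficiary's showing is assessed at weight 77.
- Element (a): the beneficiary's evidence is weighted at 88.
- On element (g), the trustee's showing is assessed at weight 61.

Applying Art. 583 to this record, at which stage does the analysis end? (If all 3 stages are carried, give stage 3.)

At Stage 1 the beneficiary must meet the criminal standard (weight is at least 88): on (a) the weight is 88, which does reach 88, so (a) meets the standard; on (b) the weight is 89 less the opposing 2 gives net 87, which does not reach 88, so (b) does not meet the standard; on (c) the weight is 85, < 88, so (c) does not meet the standard.
  Stage 1 not carried; the beneficiary fails its burden.
So the trustee prevails.

stage 1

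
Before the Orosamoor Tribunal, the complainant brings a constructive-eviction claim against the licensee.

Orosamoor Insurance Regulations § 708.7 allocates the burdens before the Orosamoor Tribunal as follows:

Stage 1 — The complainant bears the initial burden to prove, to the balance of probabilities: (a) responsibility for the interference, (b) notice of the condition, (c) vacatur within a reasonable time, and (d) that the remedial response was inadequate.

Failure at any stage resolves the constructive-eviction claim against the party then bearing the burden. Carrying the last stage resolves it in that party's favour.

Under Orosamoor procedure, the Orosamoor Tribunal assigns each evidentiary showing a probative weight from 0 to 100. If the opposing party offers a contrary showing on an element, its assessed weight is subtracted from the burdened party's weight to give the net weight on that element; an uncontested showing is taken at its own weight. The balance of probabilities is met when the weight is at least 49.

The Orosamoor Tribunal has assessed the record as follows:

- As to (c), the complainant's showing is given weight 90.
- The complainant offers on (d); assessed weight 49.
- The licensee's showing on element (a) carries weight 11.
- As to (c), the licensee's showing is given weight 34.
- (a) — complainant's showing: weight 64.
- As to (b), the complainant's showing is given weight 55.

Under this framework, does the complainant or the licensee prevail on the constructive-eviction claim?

Stage 1 (complainant, the balance of probabilities, weight is at least 49): (a) net 64−11=53 ≥ 49 — meets; (b) 55 ≥ 49 — meets; (c) net 90−34=56 ≥ 49 — meets; (d) 49 ≥ 49 — meets.
  The complainant carries the last stage.
With every stage satisfied, the complainant prevails.

complainant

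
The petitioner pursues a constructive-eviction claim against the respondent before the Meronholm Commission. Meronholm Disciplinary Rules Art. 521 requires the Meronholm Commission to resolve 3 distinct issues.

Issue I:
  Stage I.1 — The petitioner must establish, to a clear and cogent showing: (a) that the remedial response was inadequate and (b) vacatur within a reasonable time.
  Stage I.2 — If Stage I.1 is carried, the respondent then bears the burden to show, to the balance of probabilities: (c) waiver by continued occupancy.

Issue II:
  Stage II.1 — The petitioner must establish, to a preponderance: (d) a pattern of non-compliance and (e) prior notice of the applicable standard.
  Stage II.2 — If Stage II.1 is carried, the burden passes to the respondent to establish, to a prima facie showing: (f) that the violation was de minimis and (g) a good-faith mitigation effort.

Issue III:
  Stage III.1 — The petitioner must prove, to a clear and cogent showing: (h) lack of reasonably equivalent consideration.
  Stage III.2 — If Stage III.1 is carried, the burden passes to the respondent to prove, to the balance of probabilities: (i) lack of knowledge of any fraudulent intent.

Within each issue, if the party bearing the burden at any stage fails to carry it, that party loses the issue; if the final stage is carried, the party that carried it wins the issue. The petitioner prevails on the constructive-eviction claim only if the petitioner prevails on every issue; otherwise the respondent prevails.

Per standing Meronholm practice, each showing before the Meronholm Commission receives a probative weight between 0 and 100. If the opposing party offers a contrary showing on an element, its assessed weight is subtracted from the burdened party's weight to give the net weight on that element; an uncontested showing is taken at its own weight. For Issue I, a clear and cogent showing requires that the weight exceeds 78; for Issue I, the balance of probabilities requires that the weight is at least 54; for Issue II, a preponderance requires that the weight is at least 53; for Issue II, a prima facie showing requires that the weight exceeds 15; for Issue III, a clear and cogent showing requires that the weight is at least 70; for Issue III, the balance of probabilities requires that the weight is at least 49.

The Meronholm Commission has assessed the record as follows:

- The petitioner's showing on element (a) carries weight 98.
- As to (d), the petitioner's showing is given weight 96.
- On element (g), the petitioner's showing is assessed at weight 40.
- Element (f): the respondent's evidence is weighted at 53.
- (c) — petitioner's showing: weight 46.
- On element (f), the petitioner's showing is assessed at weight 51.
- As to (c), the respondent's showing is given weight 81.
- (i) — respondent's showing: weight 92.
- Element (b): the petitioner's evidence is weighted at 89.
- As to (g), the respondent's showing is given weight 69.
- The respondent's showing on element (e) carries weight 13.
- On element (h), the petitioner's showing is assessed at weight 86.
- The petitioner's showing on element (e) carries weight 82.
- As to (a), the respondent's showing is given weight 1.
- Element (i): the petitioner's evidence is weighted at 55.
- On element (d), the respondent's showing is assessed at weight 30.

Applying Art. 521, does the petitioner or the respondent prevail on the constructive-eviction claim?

— Issue I —
Stage I.1 (petitioner, a clear and cogent showing, weight exceeds 78): (a) net 98−1=97 > 78 — meets; (b) 89 > 78 — meets.
  The petitioner carries Stage I.1; the respondent now bears the burden.
Stage I.2 (respondent, the balance of probabilities, weight is at least 54): (c) net 81−46=35 < 54 — fails.
  Not every element is met, so the respondent fails to carry Stage I.2.
So the petitioner prevails on this issue.
— Issue II —
Stage II.1 — burden on petitioner; standard: a preponderance (weight is at least 53).
    (d): 96 − 30 = 66 ≥ 53 [met]
    (e): 82 − 13 = 69 ≥ 53 [met]
  The petitioner carries Stage II.1; the respondent now bears the burden.
Stage II.2 — burden on respondent; standard: a prima facie showing (weight exceeds 15).
    (f): 53 − 51 = 2 ≤ 15 [not met]
    (g): 69 − 40 = 29 > 15 [met]
  Not every element is met, so the respondent fails to carry Stage II.2.
The analysis ends at Stage II.2; the petitioner prevails on this issue.
— Issue III —
Stage III.1 (petitioner, a clear and cogent showing, weight is at least 70): (h) 86 ≥ 70 — meets.
  The petitioner carries Stage III.1; the respondent now bears the burden.
Stage III.2 (respondent, the balance of probabilities, weight is at least 49): (i) net 92−55=37 < 49 — fails.
  Not every element is met, so the respondent fails to carry Stage III.2.
So the petitioner prevails on this issue.
Per-issue: Issue I → petitioner; Issue II → petitioner; Issue III → petitioner. The petitioner must prevail on every issue; overall, the petitioner prevails.

petitioner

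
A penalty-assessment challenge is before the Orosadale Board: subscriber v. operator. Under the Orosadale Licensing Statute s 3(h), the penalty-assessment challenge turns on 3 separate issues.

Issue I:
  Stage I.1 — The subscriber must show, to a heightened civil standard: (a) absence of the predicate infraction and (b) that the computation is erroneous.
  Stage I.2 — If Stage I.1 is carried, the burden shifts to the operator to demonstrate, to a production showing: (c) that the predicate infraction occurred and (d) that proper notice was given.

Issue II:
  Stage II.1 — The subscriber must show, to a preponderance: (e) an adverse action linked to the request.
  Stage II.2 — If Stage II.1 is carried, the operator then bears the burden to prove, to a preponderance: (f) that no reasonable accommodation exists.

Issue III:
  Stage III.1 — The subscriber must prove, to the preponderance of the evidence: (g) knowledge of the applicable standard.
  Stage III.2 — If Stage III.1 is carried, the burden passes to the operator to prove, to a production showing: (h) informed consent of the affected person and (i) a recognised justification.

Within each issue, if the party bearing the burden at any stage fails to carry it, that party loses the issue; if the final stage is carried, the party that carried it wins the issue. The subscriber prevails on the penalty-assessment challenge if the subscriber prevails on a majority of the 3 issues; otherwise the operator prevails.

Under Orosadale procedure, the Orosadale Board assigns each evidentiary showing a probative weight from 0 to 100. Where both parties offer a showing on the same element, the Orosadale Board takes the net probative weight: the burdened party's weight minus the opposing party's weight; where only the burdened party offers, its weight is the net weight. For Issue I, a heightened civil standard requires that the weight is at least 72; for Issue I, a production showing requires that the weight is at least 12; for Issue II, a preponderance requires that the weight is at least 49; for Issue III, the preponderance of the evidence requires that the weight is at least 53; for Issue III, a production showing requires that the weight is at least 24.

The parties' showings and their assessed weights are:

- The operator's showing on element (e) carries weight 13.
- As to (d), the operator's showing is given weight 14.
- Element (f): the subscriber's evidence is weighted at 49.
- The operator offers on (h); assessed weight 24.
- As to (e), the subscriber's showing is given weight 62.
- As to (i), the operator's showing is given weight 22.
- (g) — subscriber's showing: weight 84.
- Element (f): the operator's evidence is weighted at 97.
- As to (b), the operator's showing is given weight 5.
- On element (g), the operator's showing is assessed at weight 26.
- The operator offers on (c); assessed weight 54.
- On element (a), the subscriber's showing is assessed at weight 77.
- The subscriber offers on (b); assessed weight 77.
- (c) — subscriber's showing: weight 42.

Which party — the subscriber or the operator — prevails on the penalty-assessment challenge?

subscriber

— Issue I —
At Stage I.1 the subscriber must meet a heightened civil standard (weight is at least 72): on (a) the weight is 77, ≥ 72, so (a) meets the standard; on (b) the weight is 77 less the opposing 5 gives net 72, ≥ 72, so (b) meets the standard.
  All elements met. The burden passes to the operator.
At Stage I.2 the operator must meet a production showing (weight is at least 12): on (c) the weight is 54 less the opposing 42 gives net 12, ≥ 12, so (c) meets the standard; on (d) the weight is 14, ≥ 12, so (d) meets the standard.
  The operator carries the last stage.
With every stage satisfied, the operator prevails on this issue.
— Issue II —
At Stage II.1 the subscriber must meet a preponderance (weight is at least 49): on (e) the weight is 62 less the opposing 13 gives net 49, which does reach 49, so (e) meets the standard.
  The subscriber carries Stage II.1; the operator now bears the burden.
At Stage II.2 the operator must meet a preponderance (weight is at least 49): on (f) the weight is 97 less the opposing 49 gives net 48, < 49, so (f) does not meet the standard.
  Not every element is met, so the operator fails to carry Stage II.2.
The analysis ends at Stage II.2; the subscriber prevails on this issue.
— Issue III —
Stage III.1 — burden on subscriber; standard: the preponderance of the evidence (weight is at least 53).
    (g): 84 − 26 = 58 ≥ 53 [met]
  All elements met. The burden passes to the operator.
Stage III.2 — burden on operator; standard: a production showing (weight is at least 24).
    (h): 24 ≥ 24 [met]
    (i): 22 < 24 [not met]
  Stage III.2 not carried; the operator fails its burden.
The subscriber prevails on this issue.
Per-issue: Issue I → operator; Issue II → subscriber; Issue III → subscriber. The subscriber must prevail on a majority of issues; overall, the subscriber prevails.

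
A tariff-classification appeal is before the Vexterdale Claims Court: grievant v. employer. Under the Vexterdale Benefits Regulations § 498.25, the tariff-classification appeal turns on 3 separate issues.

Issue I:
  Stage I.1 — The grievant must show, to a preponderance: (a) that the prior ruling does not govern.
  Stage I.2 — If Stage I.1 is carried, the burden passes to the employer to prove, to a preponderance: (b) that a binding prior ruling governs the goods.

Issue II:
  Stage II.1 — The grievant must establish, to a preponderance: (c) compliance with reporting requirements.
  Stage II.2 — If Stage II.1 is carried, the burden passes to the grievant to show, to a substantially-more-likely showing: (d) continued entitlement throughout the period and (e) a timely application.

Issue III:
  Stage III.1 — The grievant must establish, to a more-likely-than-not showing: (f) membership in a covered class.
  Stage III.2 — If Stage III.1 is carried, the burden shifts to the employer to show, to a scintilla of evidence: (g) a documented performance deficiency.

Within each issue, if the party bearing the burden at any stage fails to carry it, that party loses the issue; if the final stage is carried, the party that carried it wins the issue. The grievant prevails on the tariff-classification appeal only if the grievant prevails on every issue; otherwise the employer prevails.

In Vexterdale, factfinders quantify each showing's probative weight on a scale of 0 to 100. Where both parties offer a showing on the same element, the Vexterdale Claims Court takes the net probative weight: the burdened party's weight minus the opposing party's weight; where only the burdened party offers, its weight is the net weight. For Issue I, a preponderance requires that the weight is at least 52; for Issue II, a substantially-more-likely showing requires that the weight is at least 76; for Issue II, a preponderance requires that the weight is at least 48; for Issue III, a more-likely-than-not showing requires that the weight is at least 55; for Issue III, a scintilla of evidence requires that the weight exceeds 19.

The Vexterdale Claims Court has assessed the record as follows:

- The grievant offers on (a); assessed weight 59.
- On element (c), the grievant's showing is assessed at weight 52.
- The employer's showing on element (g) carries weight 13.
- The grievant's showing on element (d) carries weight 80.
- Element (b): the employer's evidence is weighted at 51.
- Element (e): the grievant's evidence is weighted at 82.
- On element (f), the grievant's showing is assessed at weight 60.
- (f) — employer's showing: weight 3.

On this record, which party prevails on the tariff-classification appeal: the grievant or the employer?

— Issue I —
At Stage I.1 the grievant must meet a preponderance (weight is at least 52): on (a) the weight is 59, which does reach 52, so (a) meets the standard.
  All elements met. The burden passes to the employer.
At Stage I.2 the employer must meet a preponderance (weight is at least 52): on (b) the weight is 51, < 52, so (b) does not meet the standard.
  The employer does not carry Stage I.2.
So the grievant prevails on this issue.
— Issue II —
At Stage II.1 the grievant must meet a preponderance (weight is at least 48): on (c) the weight is 52, ≥ 48, so (c) meets the standard.
  Stage II.1 is satisfied; the grievant continues to bear the burden.
At Stage II.2 the grievant must meet a substantially-more-likely showing (weight is at least 76): on (d) the weight is 80, which does reach 76, so (d) meets the standard; on (e) the weight is 82, which does reach 76, so (e) meets the standard.
  All elements met at the final stage.
All stages carried — the grievant prevails on this issue.
— Issue III —
At Stage III.1 the grievant must meet a more-likely-than-not showing (weight is at least 55): on (f) the weight is 60 less the opposing 3 gives net 57, which does reach 55, so (f) meets the standard.
  All elements met. The burden passes to the employer.
At Stage III.2 the employer must meet a scintilla of evidence (weight exceeds 19): on (g) the weight is 13, ≤ 19, so (g) does not meet the standard.
  The employer does not carry Stage III.2.
So the grievant prevails on this issue.
Per-issue: Issue I → grievant; Issue II → grievant; Issue III → grievant. The grievant must prevail on every issue; overall, the grievant prevails.

grievant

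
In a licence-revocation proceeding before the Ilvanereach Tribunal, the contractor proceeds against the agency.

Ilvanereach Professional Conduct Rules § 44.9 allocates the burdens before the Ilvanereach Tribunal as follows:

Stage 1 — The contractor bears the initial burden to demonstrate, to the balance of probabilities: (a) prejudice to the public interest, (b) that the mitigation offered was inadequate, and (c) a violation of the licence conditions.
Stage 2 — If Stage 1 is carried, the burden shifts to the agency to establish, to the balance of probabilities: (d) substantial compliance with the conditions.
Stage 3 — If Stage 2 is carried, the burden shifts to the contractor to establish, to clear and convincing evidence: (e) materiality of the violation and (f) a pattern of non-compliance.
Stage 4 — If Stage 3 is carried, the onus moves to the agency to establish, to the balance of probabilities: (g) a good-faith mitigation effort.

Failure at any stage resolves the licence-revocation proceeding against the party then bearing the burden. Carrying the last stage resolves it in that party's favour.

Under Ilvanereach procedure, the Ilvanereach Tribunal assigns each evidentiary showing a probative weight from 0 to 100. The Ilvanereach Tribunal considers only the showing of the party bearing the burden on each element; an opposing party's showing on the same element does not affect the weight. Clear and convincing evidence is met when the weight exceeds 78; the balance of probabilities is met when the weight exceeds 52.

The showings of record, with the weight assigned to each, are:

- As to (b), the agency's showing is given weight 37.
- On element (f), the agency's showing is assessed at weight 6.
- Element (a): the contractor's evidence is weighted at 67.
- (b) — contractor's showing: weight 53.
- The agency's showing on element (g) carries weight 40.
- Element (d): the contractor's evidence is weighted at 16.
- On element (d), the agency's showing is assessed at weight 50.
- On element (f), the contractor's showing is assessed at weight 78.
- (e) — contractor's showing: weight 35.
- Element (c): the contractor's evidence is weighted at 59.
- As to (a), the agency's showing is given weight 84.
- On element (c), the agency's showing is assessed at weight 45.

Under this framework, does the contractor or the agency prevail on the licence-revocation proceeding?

contractor

Stage 1 (contractor, the balance of probabilities, weight exceeds 52): (a) 67 (agency's 84 disregarded) > 52 — meets; (b) 53 (agency's 37 disregarded) > 52 — meets; (c) 59 (agency's 45 disregarded) > 52 — meets.
  All elements met. The burden passes to the agency.
Stage 2 (agency, the balance of probabilities, weight exceeds 52): (d) 50 (contractor's 16 disregarded) ≤ 52 — fails.
  Not every element is met, so the agency fails to carry Stage 2.
The analysis ends at Stage 2; the contractor prevails.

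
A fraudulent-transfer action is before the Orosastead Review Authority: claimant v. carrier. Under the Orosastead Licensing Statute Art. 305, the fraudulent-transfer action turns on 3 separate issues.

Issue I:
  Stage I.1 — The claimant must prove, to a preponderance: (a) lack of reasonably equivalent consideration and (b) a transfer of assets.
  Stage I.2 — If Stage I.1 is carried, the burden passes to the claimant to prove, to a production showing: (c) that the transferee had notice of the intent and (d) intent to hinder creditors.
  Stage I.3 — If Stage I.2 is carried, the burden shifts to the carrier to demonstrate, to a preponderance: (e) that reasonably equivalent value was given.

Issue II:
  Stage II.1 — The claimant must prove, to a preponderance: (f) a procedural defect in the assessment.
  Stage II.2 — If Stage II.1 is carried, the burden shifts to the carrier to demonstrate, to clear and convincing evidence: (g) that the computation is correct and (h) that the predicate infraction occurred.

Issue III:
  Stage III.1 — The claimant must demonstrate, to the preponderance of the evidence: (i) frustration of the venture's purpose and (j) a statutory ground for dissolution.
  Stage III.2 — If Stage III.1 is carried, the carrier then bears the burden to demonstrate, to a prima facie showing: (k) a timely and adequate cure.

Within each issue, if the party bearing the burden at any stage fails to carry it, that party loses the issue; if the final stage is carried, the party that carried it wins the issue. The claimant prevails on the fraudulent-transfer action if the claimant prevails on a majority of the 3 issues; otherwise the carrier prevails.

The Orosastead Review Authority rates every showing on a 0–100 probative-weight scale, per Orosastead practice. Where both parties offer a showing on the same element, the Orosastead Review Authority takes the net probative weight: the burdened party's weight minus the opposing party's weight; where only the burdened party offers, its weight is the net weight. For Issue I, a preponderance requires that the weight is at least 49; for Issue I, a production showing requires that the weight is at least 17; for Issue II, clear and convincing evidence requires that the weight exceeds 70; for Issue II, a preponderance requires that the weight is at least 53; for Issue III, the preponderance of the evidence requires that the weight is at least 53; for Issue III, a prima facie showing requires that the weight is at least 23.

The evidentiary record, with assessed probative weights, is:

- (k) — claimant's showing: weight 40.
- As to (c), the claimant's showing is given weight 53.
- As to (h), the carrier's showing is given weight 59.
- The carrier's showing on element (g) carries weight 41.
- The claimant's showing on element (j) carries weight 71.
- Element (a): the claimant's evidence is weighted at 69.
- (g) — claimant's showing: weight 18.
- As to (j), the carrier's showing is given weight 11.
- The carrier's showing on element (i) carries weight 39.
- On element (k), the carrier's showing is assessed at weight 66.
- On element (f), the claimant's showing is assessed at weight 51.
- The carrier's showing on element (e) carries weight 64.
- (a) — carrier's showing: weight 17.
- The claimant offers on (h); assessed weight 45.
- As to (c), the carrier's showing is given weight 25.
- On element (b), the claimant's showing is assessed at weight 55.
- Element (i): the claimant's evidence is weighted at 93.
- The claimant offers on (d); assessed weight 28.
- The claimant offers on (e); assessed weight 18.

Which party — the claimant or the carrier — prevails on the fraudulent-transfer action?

— Issue I —
Stage I.1 (claimant, a preponderance, weight is at least 49): (a) net 69−17=52 ≥ 49 — meets; (b) 55 ≥ 49 — meets.
  Stage I.1 carried; the burden remains with the claimant.
Stage I.2 (claimant, a production showing, weight is at least 17): (c) net 53−25=28 ≥ 17 — meets; (d) 28 ≥ 17 — meets.
  All elements met. The burden passes to the carrier.
Stage I.3 (carrier, a preponderance, weight is at least 49): (e) net 64−18=46 < 49 — fails.
  Not every element is met, so the carrier fails to carry Stage I.3.
The claimant prevails on this issue.
— Issue II —
Stage II.1 (claimant, a preponderance, weight is at least 53): (f) 51 < 53 — fails.
  The claimant does not carry Stage II.1.
So the carrier prevails on this issue.
— Issue III —
Stage III.1 — burden on claimant; standard: the preponderance of the evidence (weight is at least 53).
    (i): 93 − 39 = 54 ≥ 53 [met]
    (j): 71 − 11 = 60 ≥ 53 [met]
  All elements met. The burden passes to the carrier.
Stage III.2 — burden on carrier; standard: a prima facie showing (weight is at least 23).
    (k): 66 − 40 = 26 ≥ 23 [met]
  Stage III.2 carried; the final stage is satisfied.
All stages carried — the carrier prevails on this issue.
Per-issue: Issue I → claimant; Issue II → carrier; Issue III → carrier. The claimant must prevail on a majority of issues; overall, the carrier prevails.

carrier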